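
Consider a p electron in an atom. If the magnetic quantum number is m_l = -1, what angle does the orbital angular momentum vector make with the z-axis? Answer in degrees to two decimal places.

For a p orbital, l = 1.
|L| = ℏ√(l(l+1)) = √2 ℏ.
L_z = m_l ℏ = −1ℏ.
cos θ = L_z/|L| = -1/√2, so θ ≈ 135.00°.

θ ≈ 135.00°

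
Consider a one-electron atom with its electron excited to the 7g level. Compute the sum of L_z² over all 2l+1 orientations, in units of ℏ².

The 7g level has l = 4.
m_l ∈ {-4, -3, -2, -1, 0, 1, 2, 3, 4}.
Summing m² from −4 to 4: Σ m_l² = 60.

Σ(L_z)² = 60 ℏ²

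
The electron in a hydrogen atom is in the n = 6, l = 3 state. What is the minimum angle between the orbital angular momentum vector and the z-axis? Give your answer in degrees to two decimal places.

|L| = √(l(l+1)) ℏ = 2√3 ℏ.
The smallest angle corresponds to the largest L_z, i.e. m_l = l = 3, giving L_z = 3ℏ.
cos θ_min = 3/√12, so θ_min ≈ 30.00°.

θ_min ≈ 30.00°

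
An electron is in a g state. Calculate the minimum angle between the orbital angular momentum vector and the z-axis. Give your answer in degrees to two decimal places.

θ_min ≈ 26.57°

For a g orbital, l = 4.
|L| = ℏ√(l(l+1)) = 2√5 ℏ.
The smallest angle corresponds to the largest L_z, i.e. m_l = l = 4, giving L_z = 4ℏ.
cos θ_min = 4/√20, so θ_min ≈ 26.57°.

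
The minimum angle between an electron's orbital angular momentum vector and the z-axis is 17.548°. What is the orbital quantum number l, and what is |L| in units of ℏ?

At minimum angle, m_l = l, so cos θ = l/√(l(l+1)); cos²θ = l/(l+1) = 0.9091.
l = cos²θ/sin²θ ≈ 10.
Then |L| = ℏ√(10·11) = √110 ℏ.

l = 10, |L| = √110 ℏ ≈ 10.488ℏ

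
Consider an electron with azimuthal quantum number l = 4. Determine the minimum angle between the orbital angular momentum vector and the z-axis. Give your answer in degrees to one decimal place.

θ_min ≈ 26.6°

|L| = ℏ√(l(l+1)) = 2√5 ℏ.
The smallest angle corresponds to the largest L_z, i.e. m_l = l = 4, giving L_z = 4ℏ.
cos θ_min = 4/√20, so θ_min ≈ 26.6°.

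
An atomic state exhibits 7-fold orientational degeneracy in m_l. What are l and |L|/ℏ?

l = 3, |L| = 2√3 ℏ ≈ 3.464ℏ

2l + 1 = 7 ⇒ l = 3.
|L| = ℏ√(l(l+1)) = ℏ√(3·4) = 2√3 ℏ.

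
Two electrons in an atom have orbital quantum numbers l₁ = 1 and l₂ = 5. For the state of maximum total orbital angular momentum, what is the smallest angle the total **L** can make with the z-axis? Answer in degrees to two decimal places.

θ_min ≈ 22.21°

L runs from |1 − 5| = 4 to 1 + 5 = 6.
Allowed values: L = 4, 5, 6.
The maximum is L = 6, with |L_tot| = ℏ√(6·7) = √42 ℏ.
The minimum angle with z is arccos(6/√42) ≈ 22.21°.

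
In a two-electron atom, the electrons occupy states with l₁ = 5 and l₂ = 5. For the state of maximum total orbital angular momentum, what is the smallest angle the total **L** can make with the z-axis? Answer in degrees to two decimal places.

θ_min ≈ 17.55°

By the triangle rule, |l₁ − l₂| ≤ L ≤ l₁ + l₂.
L ∈ {0, 1, 2, 3, 4, 5, 6, 7, 8, 9, 10}.
The maximum is L = 10, with |L_tot| = ℏ√(10·11) = √110 ℏ.
The minimum angle with z is arccos(10/√110) ≈ 17.55°.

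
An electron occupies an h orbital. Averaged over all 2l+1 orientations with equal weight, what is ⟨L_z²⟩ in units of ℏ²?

⟨L_z²⟩ = 10 ℏ²

For an h orbital, l = 5.
m_l ∈ {-5, -4, -3, -2, -1, 0, 1, 2, 3, 4, 5}.
Average of L_z² over 11 states: 110/11 ℏ² = 10 ℏ².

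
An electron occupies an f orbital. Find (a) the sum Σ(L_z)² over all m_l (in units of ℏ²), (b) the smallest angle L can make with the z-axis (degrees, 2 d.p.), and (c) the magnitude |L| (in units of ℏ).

Σ(L_z)² = 28 ℏ²; θ_min ≈ 30.00°; |L| = 2√3 ℏ ≈ 3.464ℏ

An f state has l = 3.
Σ m_l² = 28, so Σ(L_z)² = 28 ℏ².
cos θ_min = 3/√12, so θ_min ≈ 30.00°.
|L| = ℏ√(3·4) = 2√3 ℏ ≈ 3.464ℏ.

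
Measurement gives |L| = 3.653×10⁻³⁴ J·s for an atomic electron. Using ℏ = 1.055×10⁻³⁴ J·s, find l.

Dividing by ℏ: |L|/ℏ ≈ 3.463.
l(l+1) ≈ 3.463² ≈ 11.99, so l = 3.

l = 3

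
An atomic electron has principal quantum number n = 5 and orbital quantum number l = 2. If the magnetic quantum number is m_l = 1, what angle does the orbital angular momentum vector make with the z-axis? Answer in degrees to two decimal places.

|L| = ℏ√(l(l+1)) = √6 ℏ.
L_z = m_l ℏ = 1ℏ.
cos θ = L_z/|L| = 1/√6, so θ ≈ 65.91°.

θ ≈ 65.91°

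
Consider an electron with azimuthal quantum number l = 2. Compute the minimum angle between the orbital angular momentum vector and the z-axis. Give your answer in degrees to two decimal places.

θ_min ≈ 35.26°

|L| = √(l(l+1)) ℏ = √6 ℏ.
The smallest angle corresponds to the largest L_z, i.e. m_l = l = 2, giving L_z = 2ℏ.
cos θ_min = 2/√6, so θ_min ≈ 35.26°.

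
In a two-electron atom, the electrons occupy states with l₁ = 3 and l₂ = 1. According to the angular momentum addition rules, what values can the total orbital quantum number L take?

L = 2, 3, 4

L runs from |3 − 1| = 2 to 3 + 1 = 4.
So L can be 2, 3, 4.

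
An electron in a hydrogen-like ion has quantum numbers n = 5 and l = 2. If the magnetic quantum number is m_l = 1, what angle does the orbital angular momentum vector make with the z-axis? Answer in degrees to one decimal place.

|L|² = l(l+1)ℏ² = 6ℏ², so |L| = √6 ℏ.
L_z = m_l ℏ = 1ℏ.
cos θ = L_z/|L| = 1/√6, so θ ≈ 65.9°.

θ ≈ 65.9°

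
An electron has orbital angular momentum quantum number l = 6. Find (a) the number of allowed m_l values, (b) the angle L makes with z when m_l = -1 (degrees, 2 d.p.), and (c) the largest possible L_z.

There are 2l+1 = 13 values of m_l.
For m_l = -1: cos θ = -1/√42, θ ≈ 98.88°.
L_z,max = lℏ = 6ℏ.

13 values; θ(m_l=-1) ≈ 98.88°; L_z,max = 6ℏ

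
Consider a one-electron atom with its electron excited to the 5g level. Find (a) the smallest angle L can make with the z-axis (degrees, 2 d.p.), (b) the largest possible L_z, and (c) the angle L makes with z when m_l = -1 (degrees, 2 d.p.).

The 5g level has l = 4.
cos θ_min = 4/√20, so θ_min ≈ 26.57°.
L_z,max = lℏ = 4ℏ.
For m_l = -1: cos θ = -1/√20, θ ≈ 102.92°.

θ_min ≈ 26.57°; L_z,max = 4ℏ; θ(m_l=-1) ≈ 102.92°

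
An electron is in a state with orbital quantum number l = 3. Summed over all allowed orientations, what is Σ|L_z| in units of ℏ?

m_l ∈ {-3, -2, -1, 0, 1, 2, 3}.
Σ|m_l| = 2(1+2+…+3) = 12.

Σ|L_z| = 12 ℏ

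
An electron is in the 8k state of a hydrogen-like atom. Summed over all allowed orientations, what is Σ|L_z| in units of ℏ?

8k means n = 8, l = 7.
m_l runs from −7 to 7, i.e. {-7, -6, -5, -4, -3, -2, -1, 0, 1, 2, 3, 4, 5, 6, 7}.
Σ|m_l| = 2·7(7+1)/2 = 56.

Σ|L_z| = 56 ℏ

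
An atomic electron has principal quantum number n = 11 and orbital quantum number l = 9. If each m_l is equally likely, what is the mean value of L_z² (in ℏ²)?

⟨L_z²⟩ = 30 ℏ²

The allowed m_l values are -9, -8, -7, -6, -5, -4, -3, -2, -1, 0, 1, 2, 3, 4, 5, 6, 7, 8, 9.
⟨L_z²⟩ = ℏ²·(Σ m_l²)/(2l+1) = ℏ²·570/19 = 30ℏ².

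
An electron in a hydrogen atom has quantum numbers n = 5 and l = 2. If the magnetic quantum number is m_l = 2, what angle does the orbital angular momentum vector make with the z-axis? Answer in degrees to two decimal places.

θ ≈ 35.26°

|L| = ℏ√(l(l+1)) = √6 ℏ.
L_z = m_l ℏ = 2ℏ.
cos θ = L_z/|L| = 2/√6, so θ ≈ 35.26°.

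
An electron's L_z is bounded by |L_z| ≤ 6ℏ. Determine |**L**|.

|L| = √42 ℏ ≈ 6.481ℏ

L_z,max = lℏ, so l = 6.
|L| = √(l(l+1)) ℏ = √42 ℏ.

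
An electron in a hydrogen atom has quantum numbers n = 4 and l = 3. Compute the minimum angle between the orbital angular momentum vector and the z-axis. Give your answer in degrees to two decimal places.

θ_min ≈ 30.00°

|L| = ℏ√(l(l+1)) = 2√3 ℏ.
The smallest angle corresponds to the largest L_z, i.e. m_l = l = 3, giving L_z = 3ℏ.
cos θ_min = 3/√12, so θ_min ≈ 30.00°.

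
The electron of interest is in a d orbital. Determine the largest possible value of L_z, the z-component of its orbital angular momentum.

L_z,max = 2ℏ

A d state has l = 2.
L_z = m_l ℏ with m_l ∈ {−2, …, 2}; the maximum is m_l = 2.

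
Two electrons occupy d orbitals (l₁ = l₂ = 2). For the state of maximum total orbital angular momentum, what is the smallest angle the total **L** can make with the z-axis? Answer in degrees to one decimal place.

θ_min ≈ 26.6°

The total orbital quantum number L ranges from |l₁ − l₂| to l₁ + l₂ in integer steps.
So L can be 0, 1, 2, 3, 4.
The maximum is L = 4, with |L_tot| = ℏ√(4·5) = 2√5 ℏ.
The minimum angle with z is arccos(4/√20) ≈ 26.6°.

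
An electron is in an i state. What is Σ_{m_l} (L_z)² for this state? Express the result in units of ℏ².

An i state has l = 6.
The allowed m_l values are -6, -5, -4, -3, -2, -1, 0, 1, 2, 3, 4, 5, 6.
Σ m_l² = l(l+1)(2l+1)/3 = 6·7·13/3 = 182.

Σ(L_z)² = 182 ℏ²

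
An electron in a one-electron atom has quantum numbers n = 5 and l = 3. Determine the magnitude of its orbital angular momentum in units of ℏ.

|L| = ℏ√(l(l+1)) = ℏ√(3·4) = 2√3 ℏ

|L| = 2√3 ℏ ≈ 3.464ℏ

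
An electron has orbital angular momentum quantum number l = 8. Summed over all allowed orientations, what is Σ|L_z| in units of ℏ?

The allowed m_l values are -8, -7, -6, -5, -4, -3, -2, -1, 0, 1, 2, 3, 4, 5, 6, 7, 8.
Σ|m_l| = 2(1+2+…+8) = 72.

Σ|L_z| = 72 ℏ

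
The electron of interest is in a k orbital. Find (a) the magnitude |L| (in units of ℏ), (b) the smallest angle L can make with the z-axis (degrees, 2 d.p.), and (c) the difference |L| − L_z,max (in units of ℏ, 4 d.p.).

For a k orbital, l = 7.
|L| = ℏ√(7·8) = 2√14 ℏ ≈ 7.483ℏ.
cos θ_min = 7/√56, so θ_min ≈ 20.70°.
|L| − L_z,max = (2√14 − 7)ℏ ≈ 0.4833ℏ.

|L| = 2√14 ℏ ≈ 7.483ℏ; θ_min ≈ 20.70°; |L|−L_z,max ≈ 0.4833ℏ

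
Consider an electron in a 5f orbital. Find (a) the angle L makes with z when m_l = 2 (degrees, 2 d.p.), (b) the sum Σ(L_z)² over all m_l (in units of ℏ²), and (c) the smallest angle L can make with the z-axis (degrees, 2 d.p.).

For 5f, l = 3.
For m_l = 2: cos θ = 2/√12, θ ≈ 54.74°.
Σ m_l² = 28, so Σ(L_z)² = 28 ℏ².
cos θ_min = 3/√12, so θ_min ≈ 30.00°.

θ(m_l=2) ≈ 54.74°; Σ(L_z)² = 28 ℏ²; θ_min ≈ 30.00°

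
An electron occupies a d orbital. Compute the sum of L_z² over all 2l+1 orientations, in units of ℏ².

Σ(L_z)² = 10 ℏ²

A d state has l = 2.
The allowed m_l values are -2, -1, 0, 1, 2.
Summing m² from −2 to 2: Σ m_l² = 10.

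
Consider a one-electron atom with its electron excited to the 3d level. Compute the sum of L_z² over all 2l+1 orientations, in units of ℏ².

The 3d level has l = 2.
m_l ∈ {-2, -1, 0, 1, 2}.
Σ m_l² = 2·(1 + 4) = 10.

Σ(L_z)² = 10 ℏ²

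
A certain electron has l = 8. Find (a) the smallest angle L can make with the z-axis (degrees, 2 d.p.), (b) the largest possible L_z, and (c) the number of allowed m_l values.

cos θ_min = 8/√72, so θ_min ≈ 19.47°.
L_z,max = lℏ = 8ℏ.
There are 2l+1 = 17 values of m_l.

θ_min ≈ 19.47°; L_z,max = 8ℏ; 17 values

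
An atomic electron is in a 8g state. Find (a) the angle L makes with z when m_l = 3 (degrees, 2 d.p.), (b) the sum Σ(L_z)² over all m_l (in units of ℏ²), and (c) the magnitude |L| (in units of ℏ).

8g means n = 8, l = 4.
For m_l = 3: cos θ = 3/√20, θ ≈ 47.87°.
Σ m_l² = 60, so Σ(L_z)² = 60 ℏ².
|L| = ℏ√(4·5) = 2√5 ℏ ≈ 4.472ℏ.

θ(m_l=3) ≈ 47.87°; Σ(L_z)² = 60 ℏ²; |L| = 2√5 ℏ ≈ 4.472ℏ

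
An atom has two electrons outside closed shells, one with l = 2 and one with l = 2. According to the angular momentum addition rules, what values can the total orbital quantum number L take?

L = 0, 1, 2, 3, 4

L runs from |2 − 2| = 0 to 2 + 2 = 4.
Allowed values: L = 0, 1, 2, 3, 4.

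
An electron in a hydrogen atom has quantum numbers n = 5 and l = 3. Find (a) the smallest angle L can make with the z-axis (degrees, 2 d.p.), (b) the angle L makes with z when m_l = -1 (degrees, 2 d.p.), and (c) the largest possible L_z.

cos θ_min = 3/√12, so θ_min ≈ 30.00°.
For m_l = -1: cos θ = -1/√12, θ ≈ 106.78°.
L_z,max = lℏ = 3ℏ.

θ_min ≈ 30.00°; θ(m_l=-1) ≈ 106.78°; L_z,max = 3ℏ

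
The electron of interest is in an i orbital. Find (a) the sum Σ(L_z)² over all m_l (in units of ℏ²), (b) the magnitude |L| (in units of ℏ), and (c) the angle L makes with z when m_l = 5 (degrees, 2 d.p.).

For an i orbital, l = 6.
Σ m_l² = 182, so Σ(L_z)² = 182 ℏ².
|L| = ℏ√(6·7) = √42 ℏ ≈ 6.481ℏ.
For m_l = 5: cos θ = 5/√42, θ ≈ 39.51°.

Σ(L_z)² = 182 ℏ²; |L| = √42 ℏ ≈ 6.481ℏ; θ(m_l=5) ≈ 39.51°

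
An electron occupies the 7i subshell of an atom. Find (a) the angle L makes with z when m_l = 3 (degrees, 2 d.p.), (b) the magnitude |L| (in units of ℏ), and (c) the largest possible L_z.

The 7i subshell has l = 6.
For m_l = 3: cos θ = 3/√42, θ ≈ 62.42°.
|L| = ℏ√(6·7) = √42 ℏ ≈ 6.481ℏ.
L_z,max = lℏ = 6ℏ.

θ(m_l=3) ≈ 62.42°; |L| = √42 ℏ ≈ 6.481ℏ; L_z,max = 6ℏ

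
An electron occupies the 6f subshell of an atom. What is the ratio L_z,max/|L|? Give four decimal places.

The 6f subshell has l = 3.
|L| = 2√3 ℏ ≈ 3.4641ℏ, while L_z,max = lℏ = 3ℏ.
L_z,max/|L| = 3/√12 = 0.8660.

L_z,max/|L| = 0.8660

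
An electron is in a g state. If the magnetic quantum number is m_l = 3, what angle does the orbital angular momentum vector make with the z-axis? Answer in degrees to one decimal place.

For a g orbital, l = 4.
|L|² = l(l+1)ℏ² = 20ℏ², so |L| = 2√5 ℏ.
L_z = m_l ℏ = 3ℏ.
cos θ = L_z/|L| = 3/√20, so θ ≈ 47.9°.

θ ≈ 47.9°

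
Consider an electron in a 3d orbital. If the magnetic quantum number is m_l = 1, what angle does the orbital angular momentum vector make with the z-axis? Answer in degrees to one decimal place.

3d means n = 3, l = 2.
|L| = √(l(l+1)) ℏ = √6 ℏ.
L_z = m_l ℏ = 1ℏ.
cos θ = L_z/|L| = 1/√6, so θ ≈ 65.9°.

θ ≈ 65.9°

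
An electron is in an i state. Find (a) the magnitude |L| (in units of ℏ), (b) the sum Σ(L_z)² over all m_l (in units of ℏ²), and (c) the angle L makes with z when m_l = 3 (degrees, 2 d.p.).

|L| = √42 ℏ ≈ 6.481ℏ; Σ(L_z)² = 182 ℏ²; θ(m_l=3) ≈ 62.42°

An i state has l = 6.
|L| = ℏ√(6·7) = √42 ℏ ≈ 6.481ℏ.
Σ m_l² = 182, so Σ(L_z)² = 182 ℏ².
For m_l = 3: cos θ = 3/√42, θ ≈ 62.42°.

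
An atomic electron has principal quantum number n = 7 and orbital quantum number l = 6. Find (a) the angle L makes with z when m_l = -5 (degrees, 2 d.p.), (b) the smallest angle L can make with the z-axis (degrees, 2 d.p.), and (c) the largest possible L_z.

θ(m_l=-5) ≈ 140.49°; θ_min ≈ 22.21°; L_z,max = 6ℏ

For m_l = -5: cos θ = -5/√42, θ ≈ 140.49°.
cos θ_min = 6/√42, so θ_min ≈ 22.21°.
L_z,max = lℏ = 6ℏ.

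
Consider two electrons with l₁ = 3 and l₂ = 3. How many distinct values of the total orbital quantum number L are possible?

7

The total orbital quantum number L ranges from |l₁ − l₂| to l₁ + l₂ in integer steps.
So L can be 0, 1, 2, 3, 4, 5, 6.
That is 7 values.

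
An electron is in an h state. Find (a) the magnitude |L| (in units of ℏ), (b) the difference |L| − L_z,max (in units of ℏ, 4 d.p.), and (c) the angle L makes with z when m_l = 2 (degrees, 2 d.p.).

|L| = √30 ℏ ≈ 5.477ℏ; |L|−L_z,max ≈ 0.4772ℏ; θ(m_l=2) ≈ 68.58°

An h state has l = 5.
|L| = ℏ√(5·6) = √30 ℏ ≈ 5.477ℏ.
|L| − L_z,max = (√30 − 5)ℏ ≈ 0.4772ℏ.
For m_l = 2: cos θ = 2/√30, θ ≈ 68.58°.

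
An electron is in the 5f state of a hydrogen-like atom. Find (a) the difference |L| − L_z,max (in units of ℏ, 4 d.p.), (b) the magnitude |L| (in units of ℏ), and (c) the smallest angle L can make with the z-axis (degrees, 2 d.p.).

The 5f subshell has l = 3.
|L| − L_z,max = (2√3 − 3)ℏ ≈ 0.4641ℏ.
|L| = ℏ√(3·4) = 2√3 ℏ ≈ 3.464ℏ.
cos θ_min = 3/√12, so θ_min ≈ 30.00°.

|L|−L_z,max ≈ 0.4641ℏ; |L| = 2√3 ℏ ≈ 3.464ℏ; θ_min ≈ 30.00°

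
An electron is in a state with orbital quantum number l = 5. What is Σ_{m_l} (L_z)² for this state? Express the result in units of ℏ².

Σ(L_z)² = 110 ℏ²

The allowed m_l values are -5, -4, -3, -2, -1, 0, 1, 2, 3, 4, 5.
Σ m_l² = l(l+1)(2l+1)/3 = 5·6·11/3 = 110.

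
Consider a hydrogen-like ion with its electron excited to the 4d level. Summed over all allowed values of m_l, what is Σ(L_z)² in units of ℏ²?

Σ(L_z)² = 10 ℏ²

The 4d level has l = 2.
m_l ∈ {-2, -1, 0, 1, 2}.
Summing m² from −2 to 2: Σ m_l² = 10.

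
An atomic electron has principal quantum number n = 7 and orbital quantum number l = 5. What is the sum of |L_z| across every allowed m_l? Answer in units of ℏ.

m_l runs from −5 to 5, i.e. {-5, -4, -3, -2, -1, 0, 1, 2, 3, 4, 5}.
Σ|m_l| = 2·5(5+1)/2 = 30.

Σ|L_z| = 30 ℏ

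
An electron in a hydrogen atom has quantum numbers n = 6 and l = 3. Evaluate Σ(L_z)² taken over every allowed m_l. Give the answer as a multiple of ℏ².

The allowed m_l values are -3, -2, -1, 0, 1, 2, 3.
Σ m_l² = l(l+1)(2l+1)/3 = 3·4·7/3 = 28.

Σ(L_z)² = 28 ℏ²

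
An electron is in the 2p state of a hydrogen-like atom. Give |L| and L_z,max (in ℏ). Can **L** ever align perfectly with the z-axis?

2p means n = 2, l = 1.
|L| = √2 ℏ ≈ 1.4142ℏ, while L_z,max = lℏ = 1ℏ.
Since |L| > L_z,max, the vector can never point exactly along z; the closest it comes is θ_min = arccos(1/√2) ≈ 45.0°.

No: L_z,max = 1ℏ < |L| = √2 ℏ ≈ 1.414ℏ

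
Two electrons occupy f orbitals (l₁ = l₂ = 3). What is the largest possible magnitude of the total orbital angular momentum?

Angular momentum addition gives L = |l₁ − l₂|, …, l₁ + l₂.
Allowed values: L = 0, 1, 2, 3, 4, 5, 6.
The largest magnitude corresponds to L = 6: |L_tot| = ℏ√(6·7) = √42 ℏ.

|L_tot|_max = √42 ℏ ≈ 6.481ℏ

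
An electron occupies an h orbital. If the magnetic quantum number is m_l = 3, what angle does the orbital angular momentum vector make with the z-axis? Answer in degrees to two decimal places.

θ ≈ 56.79°

For an h orbital, l = 5.
|L| = √(l(l+1)) ℏ = √30 ℏ.
L_z = m_l ℏ = 3ℏ.
cos θ = L_z/|L| = 3/√30, so θ ≈ 56.79°.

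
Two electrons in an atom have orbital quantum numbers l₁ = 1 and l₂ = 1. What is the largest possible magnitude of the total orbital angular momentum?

The total orbital quantum number L ranges from |l₁ − l₂| to l₁ + l₂ in integer steps.
Allowed values: L = 0, 1, 2.
The largest magnitude corresponds to L = 2: |L_tot| = ℏ√(2·3) = √6 ℏ.

|L_tot|_max = √6 ℏ ≈ 2.449ℏ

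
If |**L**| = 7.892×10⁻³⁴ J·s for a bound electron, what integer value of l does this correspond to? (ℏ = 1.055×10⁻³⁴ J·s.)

|L|/ℏ = (7.892×10⁻³⁴)/(1.055×10⁻³⁴) ≈ 7.481.
l(l+1) ≈ 7.481² ≈ 55.96, so l = 7.

l = 7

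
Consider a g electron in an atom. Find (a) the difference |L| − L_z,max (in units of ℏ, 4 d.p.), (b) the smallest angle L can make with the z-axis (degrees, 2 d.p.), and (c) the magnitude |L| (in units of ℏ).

|L|−L_z,max ≈ 0.4721ℏ; θ_min ≈ 26.57°; |L| = 2√5 ℏ ≈ 4.472ℏ

For a g orbital, l = 4.
|L| − L_z,max = (2√5 − 4)ℏ ≈ 0.4721ℏ.
cos θ_min = 4/√20, so θ_min ≈ 26.57°.
|L| = ℏ√(4·5) = 2√5 ℏ ≈ 4.472ℏ.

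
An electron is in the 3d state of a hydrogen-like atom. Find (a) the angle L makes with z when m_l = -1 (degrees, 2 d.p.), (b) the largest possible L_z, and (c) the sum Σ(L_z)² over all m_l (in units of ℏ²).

3d means n = 3, l = 2.
For m_l = -1: cos θ = -1/√6, θ ≈ 114.09°.
L_z,max = lℏ = 2ℏ.
Σ m_l² = 10, so Σ(L_z)² = 10 ℏ².

θ(m_l=-1) ≈ 114.09°; L_z,max = 2ℏ; Σ(L_z)² = 10 ℏ²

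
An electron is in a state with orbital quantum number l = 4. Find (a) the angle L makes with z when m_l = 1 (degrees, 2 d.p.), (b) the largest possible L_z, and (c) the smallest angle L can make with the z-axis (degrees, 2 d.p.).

For m_l = 1: cos θ = 1/√20, θ ≈ 77.08°.
L_z,max = lℏ = 4ℏ.
cos θ_min = 4/√20, so θ_min ≈ 26.57°.

θ(m_l=1) ≈ 77.08°; L_z,max = 4ℏ; θ_min ≈ 26.57°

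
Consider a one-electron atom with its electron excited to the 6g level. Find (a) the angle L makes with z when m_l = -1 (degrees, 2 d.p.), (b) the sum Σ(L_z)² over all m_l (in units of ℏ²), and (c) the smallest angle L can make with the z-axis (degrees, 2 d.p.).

θ(m_l=-1) ≈ 102.92°; Σ(L_z)² = 60 ℏ²; θ_min ≈ 26.57°

The 6g level has l = 4.
For m_l = -1: cos θ = -1/√20, θ ≈ 102.92°.
Σ m_l² = 60, so Σ(L_z)² = 60 ℏ².
cos θ_min = 4/√20, so θ_min ≈ 26.57°.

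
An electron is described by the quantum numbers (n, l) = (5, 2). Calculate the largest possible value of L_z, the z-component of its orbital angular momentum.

L_z,max = 2ℏ

L_z = m_l ℏ with m_l ∈ {−2, …, 2}; the maximum is m_l = 2.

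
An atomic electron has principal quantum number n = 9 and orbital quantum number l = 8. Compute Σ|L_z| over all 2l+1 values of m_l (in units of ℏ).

Σ|L_z| = 72 ℏ

m_l runs from −8 to 8, i.e. {-8, -7, -6, -5, -4, -3, -2, -1, 0, 1, 2, 3, 4, 5, 6, 7, 8}.
Σ|m_l| = 2·8(8+1)/2 = 72.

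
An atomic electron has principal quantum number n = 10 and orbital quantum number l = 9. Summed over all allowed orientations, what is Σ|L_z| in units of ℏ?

m_l ∈ {-9, -8, -7, -6, -5, -4, -3, -2, -1, 0, 1, 2, 3, 4, 5, 6, 7, 8, 9}.
Σ|m_l| = l(l+1) = 90.

Σ|L_z| = 90 ℏ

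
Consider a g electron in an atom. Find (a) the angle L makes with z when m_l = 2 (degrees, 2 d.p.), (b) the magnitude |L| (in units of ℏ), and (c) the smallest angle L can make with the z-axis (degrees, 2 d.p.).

θ(m_l=2) ≈ 63.43°; |L| = 2√5 ℏ ≈ 4.472ℏ; θ_min ≈ 26.57°

The letter g corresponds to l = 4.
For m_l = 2: cos θ = 2/√20, θ ≈ 63.43°.
|L| = ℏ√(4·5) = 2√5 ℏ ≈ 4.472ℏ.
cos θ_min = 4/√20, so θ_min ≈ 26.57°.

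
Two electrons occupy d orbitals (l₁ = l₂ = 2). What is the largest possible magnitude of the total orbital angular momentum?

|L_tot|_max = 2√5 ℏ ≈ 4.472ℏ

Angular momentum addition gives L = |l₁ − l₂|, …, l₁ + l₂.
L ∈ {0, 1, 2, 3, 4}.
The largest magnitude corresponds to L = 4: |L_tot| = ℏ√(4·5) = 2√5 ℏ.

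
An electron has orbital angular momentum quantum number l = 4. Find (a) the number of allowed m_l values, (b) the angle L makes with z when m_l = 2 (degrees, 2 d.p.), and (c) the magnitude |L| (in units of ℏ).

There are 2l+1 = 9 values of m_l.
For m_l = 2: cos θ = 2/√20, θ ≈ 63.43°.
|L| = ℏ√(4·5) = 2√5 ℏ ≈ 4.472ℏ.

9 values; θ(m_l=2) ≈ 63.43°; |L| = 2√5 ℏ ≈ 4.472ℏ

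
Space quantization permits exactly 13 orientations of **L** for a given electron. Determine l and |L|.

13 = 2l + 1, so l = (13−1)/2 = 6.
Then |L| = √(l(l+1)) ℏ = √42 ℏ.

l = 6, |L| = √42 ℏ ≈ 6.481ℏ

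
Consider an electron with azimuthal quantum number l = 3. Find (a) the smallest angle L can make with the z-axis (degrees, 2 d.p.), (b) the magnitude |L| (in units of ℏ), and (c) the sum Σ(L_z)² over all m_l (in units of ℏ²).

cos θ_min = 3/√12, so θ_min ≈ 30.00°.
|L| = ℏ√(3·4) = 2√3 ℏ ≈ 3.464ℏ.
Σ m_l² = 28, so Σ(L_z)² = 28 ℏ².

θ_min ≈ 30.00°; |L| = 2√3 ℏ ≈ 3.464ℏ; Σ(L_z)² = 28 ℏ²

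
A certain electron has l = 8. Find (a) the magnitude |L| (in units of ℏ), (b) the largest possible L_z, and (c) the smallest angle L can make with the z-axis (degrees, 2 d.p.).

|L| = ℏ√(8·9) = 6√2 ℏ ≈ 8.485ℏ.
L_z,max = lℏ = 8ℏ.
cos θ_min = 8/√72, so θ_min ≈ 19.47°.

|L| = 6√2 ℏ ≈ 8.485ℏ; L_z,max = 8ℏ; θ_min ≈ 19.47°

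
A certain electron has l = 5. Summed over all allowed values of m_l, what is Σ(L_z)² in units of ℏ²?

The allowed m_l values are -5, -4, -3, -2, -1, 0, 1, 2, 3, 4, 5.
Summing m² from −5 to 5: Σ m_l² = 110.

Σ(L_z)² = 110 ℏ²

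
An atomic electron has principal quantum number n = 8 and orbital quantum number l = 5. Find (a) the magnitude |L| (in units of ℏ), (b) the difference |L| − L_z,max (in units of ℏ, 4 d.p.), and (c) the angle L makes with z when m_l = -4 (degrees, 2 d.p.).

|L| = √30 ℏ ≈ 5.477ℏ; |L|−L_z,max ≈ 0.4772ℏ; θ(m_l=-4) ≈ 136.91°

|L| = ℏ√(5·6) = √30 ℏ ≈ 5.477ℏ.
|L| − L_z,max = (√30 − 5)ℏ ≈ 0.4772ℏ.
For m_l = -4: cos θ = -4/√30, θ ≈ 136.91°.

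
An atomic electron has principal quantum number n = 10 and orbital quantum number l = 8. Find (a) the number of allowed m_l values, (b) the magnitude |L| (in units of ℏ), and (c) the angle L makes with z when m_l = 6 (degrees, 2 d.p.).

There are 2l+1 = 17 values of m_l.
|L| = ℏ√(8·9) = 6√2 ℏ ≈ 8.485ℏ.
For m_l = 6: cos θ = 6/√72, θ ≈ 45.00°.

17 values; |L| = 6√2 ℏ ≈ 8.485ℏ; θ(m_l=6) ≈ 45.00°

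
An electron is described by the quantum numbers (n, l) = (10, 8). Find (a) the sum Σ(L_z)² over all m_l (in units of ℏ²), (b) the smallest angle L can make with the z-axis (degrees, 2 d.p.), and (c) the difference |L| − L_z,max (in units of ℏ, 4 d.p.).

Σ(L_z)² = 408 ℏ²; θ_min ≈ 19.47°; |L|−L_z,max ≈ 0.4853ℏ

Σ m_l² = 408, so Σ(L_z)² = 408 ℏ².
cos θ_min = 8/√72, so θ_min ≈ 19.47°.
|L| − L_z,max = (6√2 − 8)ℏ ≈ 0.4853ℏ.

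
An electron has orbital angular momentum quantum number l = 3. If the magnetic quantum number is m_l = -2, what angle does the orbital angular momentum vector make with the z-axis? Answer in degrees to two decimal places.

|L| = ℏ√(l(l+1)) = 2√3 ℏ.
L_z = m_l ℏ = −2ℏ.
cos θ = L_z/|L| = -2/√12, so θ ≈ 125.26°.

θ ≈ 125.26°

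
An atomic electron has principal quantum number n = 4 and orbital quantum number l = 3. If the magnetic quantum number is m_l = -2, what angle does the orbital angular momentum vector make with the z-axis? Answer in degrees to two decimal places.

θ ≈ 125.26°

|L| = ℏ√(l(l+1)) = 2√3 ℏ.
L_z = m_l ℏ = −2ℏ.
cos θ = L_z/|L| = -2/√12, so θ ≈ 125.26°.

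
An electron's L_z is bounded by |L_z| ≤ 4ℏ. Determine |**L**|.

Since max m_l = l, l = 4.
Then |L| = ℏ√(4·5) = 2√5 ℏ.

|L| = 2√5 ℏ ≈ 4.472ℏ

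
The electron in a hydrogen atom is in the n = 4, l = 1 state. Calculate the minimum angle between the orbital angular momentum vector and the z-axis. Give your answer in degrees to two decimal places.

θ_min ≈ 45.00°

|L| = ℏ√(l(l+1)) = √2 ℏ.
The smallest angle corresponds to the largest L_z, i.e. m_l = l = 1, giving L_z = 1ℏ.
cos θ_min = 1/√2, so θ_min ≈ 45.00°.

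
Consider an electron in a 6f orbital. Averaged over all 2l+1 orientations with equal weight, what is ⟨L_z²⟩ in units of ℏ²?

⟨L_z²⟩ = 4 ℏ²

The 6f subshell has l = 3.
m_l runs from −3 to 3, i.e. {-3, -2, -1, 0, 1, 2, 3}.
Average of L_z² over 7 states: 28/7 ℏ² = 4 ℏ².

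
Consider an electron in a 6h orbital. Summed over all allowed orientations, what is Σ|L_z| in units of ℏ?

For 6h, l = 5.
The allowed m_l values are -5, -4, -3, -2, -1, 0, 1, 2, 3, 4, 5.
Σ|m_l| = 2(1+2+…+5) = 30.

Σ|L_z| = 30 ℏ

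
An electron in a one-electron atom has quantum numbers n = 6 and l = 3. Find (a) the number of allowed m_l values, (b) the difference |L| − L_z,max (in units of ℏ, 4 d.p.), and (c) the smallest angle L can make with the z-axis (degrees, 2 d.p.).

7 values; |L|−L_z,max ≈ 0.4641ℏ; θ_min ≈ 30.00°

There are 2l+1 = 7 values of m_l.
|L| − L_z,max = (2√3 − 3)ℏ ≈ 0.4641ℏ.
cos θ_min = 3/√12, so θ_min ≈ 30.00°.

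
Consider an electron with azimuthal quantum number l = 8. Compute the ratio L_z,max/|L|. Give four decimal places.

|L| = 6√2 ℏ ≈ 8.4853ℏ, while L_z,max = lℏ = 8ℏ.
L_z,max/|L| = 8/√72 = 0.9428.

L_z,max/|L| = 0.9428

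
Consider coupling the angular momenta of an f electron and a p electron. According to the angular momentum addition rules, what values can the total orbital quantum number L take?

L = 2, 3, 4

L runs from |3 − 1| = 2 to 3 + 1 = 4.
So L can be 2, 3, 4.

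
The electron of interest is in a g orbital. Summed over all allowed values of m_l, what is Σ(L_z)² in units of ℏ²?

Σ(L_z)² = 60 ℏ²

G corresponds to l = 4.
The allowed m_l values are -4, -3, -2, -1, 0, 1, 2, 3, 4.
Σ m_l² = 2·(1 + 4 + 9 + 16) = 60.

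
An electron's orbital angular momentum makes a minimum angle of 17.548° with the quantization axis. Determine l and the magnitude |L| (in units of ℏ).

At minimum angle, m_l = l, so cos θ = l/√(l(l+1)); cos²θ = l/(l+1) = 0.9091.
Solving: l = 10.
Then |L| = ℏ√(10·11) = √110 ℏ.

l = 10, |L| = √110 ℏ ≈ 10.488ℏ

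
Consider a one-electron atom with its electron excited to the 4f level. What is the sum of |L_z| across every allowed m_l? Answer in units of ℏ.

Σ|L_z| = 12 ℏ

The 4f level has l = 3.
m_l runs from −3 to 3, i.e. {-3, -2, -1, 0, 1, 2, 3}.
Σ|m_l| = 2·3(3+1)/2 = 12.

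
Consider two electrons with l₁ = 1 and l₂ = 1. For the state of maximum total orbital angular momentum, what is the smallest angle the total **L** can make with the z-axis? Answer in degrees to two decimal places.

Angular momentum addition gives L = |l₁ − l₂|, …, l₁ + l₂.
So L can be 0, 1, 2.
The maximum is L = 2, with |L_tot| = ℏ√(2·3) = √6 ℏ.
The minimum angle with z is arccos(2/√6) ≈ 35.26°.

θ_min ≈ 35.26°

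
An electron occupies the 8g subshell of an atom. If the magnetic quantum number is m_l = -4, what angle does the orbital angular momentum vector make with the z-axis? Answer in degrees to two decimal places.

θ ≈ 153.43°

For 8g, l = 4.
|L| = √(l(l+1)) ℏ = 2√5 ℏ.
L_z = m_l ℏ = −4ℏ.
cos θ = L_z/|L| = -4/√20, so θ ≈ 153.43°.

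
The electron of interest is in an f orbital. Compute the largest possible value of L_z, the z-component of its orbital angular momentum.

L_z,max = 3ℏ

The letter f corresponds to l = 3.
L_z = m_l ℏ with m_l ∈ {−3, …, 3}; the maximum is m_l = 3.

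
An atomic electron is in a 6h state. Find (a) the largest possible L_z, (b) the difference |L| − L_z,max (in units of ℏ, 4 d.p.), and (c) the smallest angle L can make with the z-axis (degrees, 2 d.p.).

L_z,max = 5ℏ; |L|−L_z,max ≈ 0.4772ℏ; θ_min ≈ 24.09°

6h means n = 6, l = 5.
L_z,max = lℏ = 5ℏ.
|L| − L_z,max = (√30 − 5)ℏ ≈ 0.4772ℏ.
cos θ_min = 5/√30, so θ_min ≈ 24.09°.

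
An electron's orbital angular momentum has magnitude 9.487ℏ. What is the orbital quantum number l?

l = 9

Since |L|² = l(l+1)ℏ², l(l+1) = 90.
l² + l − 90 = 0 ⇒ l = 9.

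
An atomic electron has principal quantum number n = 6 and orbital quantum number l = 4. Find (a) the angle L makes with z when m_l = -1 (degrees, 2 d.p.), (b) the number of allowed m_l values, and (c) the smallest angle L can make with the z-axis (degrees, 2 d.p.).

θ(m_l=-1) ≈ 102.92°; 9 values; θ_min ≈ 26.57°

For m_l = -1: cos θ = -1/√20, θ ≈ 102.92°.
There are 2l+1 = 9 values of m_l.
cos θ_min = 4/√20, so θ_min ≈ 26.57°.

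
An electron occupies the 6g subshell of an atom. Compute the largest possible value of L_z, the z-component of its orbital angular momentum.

6g means n = 6, l = 4.
L_z = m_l ℏ with m_l ∈ {−4, …, 4}; the maximum is m_l = 4.

L_z,max = 4ℏ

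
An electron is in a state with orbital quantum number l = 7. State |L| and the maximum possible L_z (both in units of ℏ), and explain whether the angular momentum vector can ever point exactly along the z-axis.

|L| = 2√14 ℏ ≈ 7.4833ℏ, while L_z,max = lℏ = 7ℏ.
Since |L| > L_z,max, the vector can never point exactly along z; the closest it comes is θ_min = arccos(7/√56) ≈ 20.7°.

No: L_z,max = 7ℏ < |L| = 2√14 ℏ ≈ 7.483ℏ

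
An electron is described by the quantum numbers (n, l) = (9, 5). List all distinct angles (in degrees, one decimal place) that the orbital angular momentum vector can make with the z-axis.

|L|² = l(l+1)ℏ² = 30ℏ², so |L| = √30 ℏ.
cos θ = m_l/√30 for each m_l ∈ {-5, -4, -3, -2, -1, 0, 1, 2, 3, 4, 5}.

θ ∈ {24.1°, 43.1°, 56.8°, 68.6°, 79.5°, 90.0°, 100.5°, 111.4°, 123.2°, 136.9°, 155.9°}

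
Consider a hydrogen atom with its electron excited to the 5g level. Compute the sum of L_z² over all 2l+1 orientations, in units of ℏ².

Σ(L_z)² = 60 ℏ²

The 5g level has l = 4.
m_l ∈ {-4, -3, -2, -1, 0, 1, 2, 3, 4}.
Σ m_l² = 2·(1 + 4 + 9 + 16) = 60.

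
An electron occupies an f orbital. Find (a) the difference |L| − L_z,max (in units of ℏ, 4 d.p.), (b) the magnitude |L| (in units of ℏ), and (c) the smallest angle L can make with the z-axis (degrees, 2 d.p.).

F corresponds to l = 3.
|L| − L_z,max = (2√3 − 3)ℏ ≈ 0.4641ℏ.
|L| = ℏ√(3·4) = 2√3 ℏ ≈ 3.464ℏ.
cos θ_min = 3/√12, so θ_min ≈ 30.00°.

|L|−L_z,max ≈ 0.4641ℏ; |L| = 2√3 ℏ ≈ 3.464ℏ; θ_min ≈ 30.00°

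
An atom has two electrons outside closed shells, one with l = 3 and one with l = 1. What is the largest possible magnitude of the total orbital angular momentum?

|L_tot|_max = 2√5 ℏ ≈ 4.472ℏ

By the triangle rule, |l₁ − l₂| ≤ L ≤ l₁ + l₂.
L ∈ {2, 3, 4}.
The largest magnitude corresponds to L = 4: |L_tot| = ℏ√(4·5) = 2√5 ℏ.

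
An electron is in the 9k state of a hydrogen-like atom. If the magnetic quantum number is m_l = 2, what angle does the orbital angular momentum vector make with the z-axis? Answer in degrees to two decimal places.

For 9k, l = 7.
|L| = ℏ√(l(l+1)) = 2√14 ℏ.
L_z = m_l ℏ = 2ℏ.
cos θ = L_z/|L| = 2/√56, so θ ≈ 74.50°.

θ ≈ 74.50°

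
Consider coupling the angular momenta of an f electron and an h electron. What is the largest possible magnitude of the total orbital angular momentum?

Angular momentum addition gives L = |l₁ − l₂|, …, l₁ + l₂.
So L can be 2, 3, 4, 5, 6, 7, 8.
The largest magnitude corresponds to L = 8: |L_tot| = ℏ√(8·9) = 6√2 ℏ.

|L_tot|_max = 6√2 ℏ ≈ 8.485ℏ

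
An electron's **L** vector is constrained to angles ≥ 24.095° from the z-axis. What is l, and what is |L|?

cos θ_min = l/√(l(l+1)) = √(l/(l+1)), so l/(l+1) = cos²(24.095°) = 0.8333.
Thus l = 0.8333/(1 − 0.8333) ≈ 5.
Then |L| = ℏ√(5·6) = √30 ℏ.

l = 5, |L| = √30 ℏ ≈ 5.477ℏ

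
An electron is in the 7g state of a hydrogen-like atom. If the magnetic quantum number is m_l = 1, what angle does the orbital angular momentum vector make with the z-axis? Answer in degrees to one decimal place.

θ ≈ 77.1°

The 7g subshell has l = 4.
|L|² = l(l+1)ℏ² = 20ℏ², so |L| = 2√5 ℏ.
L_z = m_l ℏ = 1ℏ.
cos θ = L_z/|L| = 1/√20, so θ ≈ 77.1°.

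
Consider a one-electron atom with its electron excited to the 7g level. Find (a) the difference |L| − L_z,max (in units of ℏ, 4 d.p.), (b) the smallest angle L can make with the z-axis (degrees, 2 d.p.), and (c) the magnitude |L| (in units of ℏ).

|L|−L_z,max ≈ 0.4721ℏ; θ_min ≈ 26.57°; |L| = 2√5 ℏ ≈ 4.472ℏ

The 7g level has l = 4.
|L| − L_z,max = (2√5 − 4)ℏ ≈ 0.4721ℏ.
cos θ_min = 4/√20, so θ_min ≈ 26.57°.
|L| = ℏ√(4·5) = 2√5 ℏ ≈ 4.472ℏ.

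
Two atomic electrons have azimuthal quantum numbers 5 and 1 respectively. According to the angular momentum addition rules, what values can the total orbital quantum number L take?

By the triangle rule, |l₁ − l₂| ≤ L ≤ l₁ + l₂.
L ∈ {4, 5, 6}.

L = 4, 5, 6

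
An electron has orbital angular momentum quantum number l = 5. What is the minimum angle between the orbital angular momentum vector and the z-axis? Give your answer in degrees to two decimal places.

|L| = ℏ√(l(l+1)) = √30 ℏ.
The smallest angle corresponds to the largest L_z, i.e. m_l = l = 5, giving L_z = 5ℏ.
cos θ_min = 5/√30, so θ_min ≈ 24.09°.

θ_min ≈ 24.09°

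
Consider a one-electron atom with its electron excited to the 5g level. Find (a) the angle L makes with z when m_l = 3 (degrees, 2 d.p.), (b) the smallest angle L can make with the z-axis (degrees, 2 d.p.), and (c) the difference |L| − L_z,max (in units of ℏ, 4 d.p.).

θ(m_l=3) ≈ 47.87°; θ_min ≈ 26.57°; |L|−L_z,max ≈ 0.4721ℏ

The 5g level has l = 4.
For m_l = 3: cos θ = 3/√20, θ ≈ 47.87°.
cos θ_min = 4/√20, so θ_min ≈ 26.57°.
|L| − L_z,max = (2√5 − 4)ℏ ≈ 0.4721ℏ.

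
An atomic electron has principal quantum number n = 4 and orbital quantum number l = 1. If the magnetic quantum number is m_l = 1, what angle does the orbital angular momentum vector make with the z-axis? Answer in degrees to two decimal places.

θ ≈ 45.00°

|L| = √(l(l+1)) ℏ = √2 ℏ.
L_z = m_l ℏ = 1ℏ.
cos θ = L_z/|L| = 1/√2, so θ ≈ 45.00°.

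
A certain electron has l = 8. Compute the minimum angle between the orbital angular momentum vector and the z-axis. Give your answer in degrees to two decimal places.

θ_min ≈ 19.47°

|L|² = l(l+1)ℏ² = 72ℏ², so |L| = 6√2 ℏ.
The smallest angle corresponds to the largest L_z, i.e. m_l = l = 8, giving L_z = 8ℏ.
cos θ_min = 8/√72, so θ_min ≈ 19.47°.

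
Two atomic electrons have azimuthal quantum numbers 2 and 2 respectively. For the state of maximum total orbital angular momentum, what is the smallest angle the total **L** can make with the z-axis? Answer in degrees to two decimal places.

L runs from |2 − 2| = 0 to 2 + 2 = 4.
L ∈ {0, 1, 2, 3, 4}.
The maximum is L = 4, with |L_tot| = ℏ√(4·5) = 2√5 ℏ.
The minimum angle with z is arccos(4/√20) ≈ 26.57°.

θ_min ≈ 26.57°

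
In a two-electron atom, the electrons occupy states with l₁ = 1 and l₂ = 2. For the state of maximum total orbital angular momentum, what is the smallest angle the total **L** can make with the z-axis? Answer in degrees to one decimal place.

L runs from |1 − 2| = 1 to 1 + 2 = 3.
L ∈ {1, 2, 3}.
The maximum is L = 3, with |L_tot| = ℏ√(3·4) = 2√3 ℏ.
The minimum angle with z is arccos(3/√12) ≈ 30.0°.

θ_min ≈ 30.0°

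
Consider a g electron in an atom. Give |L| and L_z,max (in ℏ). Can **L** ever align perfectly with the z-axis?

No: L_z,max = 4ℏ < |L| = 2√5 ℏ ≈ 4.472ℏ

The letter g corresponds to l = 4.
|L| = 2√5 ℏ ≈ 4.4721ℏ, while L_z,max = lℏ = 4ℏ.
Since |L| > L_z,max, the vector can never point exactly along z; the closest it comes is θ_min = arccos(4/√20) ≈ 26.6°.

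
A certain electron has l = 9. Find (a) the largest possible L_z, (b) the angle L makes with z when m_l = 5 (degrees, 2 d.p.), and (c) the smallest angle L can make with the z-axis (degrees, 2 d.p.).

L_z,max = lℏ = 9ℏ.
For m_l = 5: cos θ = 5/√90, θ ≈ 58.19°.
cos θ_min = 9/√90, so θ_min ≈ 18.43°.

L_z,max = 9ℏ; θ(m_l=5) ≈ 58.19°; θ_min ≈ 18.43°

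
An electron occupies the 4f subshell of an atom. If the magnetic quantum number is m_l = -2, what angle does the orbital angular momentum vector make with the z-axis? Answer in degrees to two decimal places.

θ ≈ 125.26°

For 4f, l = 3.
|L| = √(l(l+1)) ℏ = 2√3 ℏ.
L_z = m_l ℏ = −2ℏ.
cos θ = L_z/|L| = -2/√12, so θ ≈ 125.26°.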